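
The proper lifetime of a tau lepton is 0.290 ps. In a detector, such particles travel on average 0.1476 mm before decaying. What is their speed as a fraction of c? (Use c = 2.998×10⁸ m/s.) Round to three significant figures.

0.862c

Lab distance = (lab lifetime)·v = γτ·βc, so βγ = d/(cτ) = 1.476×10^-4/(2.998×10⁸ × 2.900×10^-13) = 1.6977.
With βγ = 1.6977: γ² = 1 + (βγ)² = 3.88219, and β = (βγ)/γ = 1.6977/1.97033 = 0.862.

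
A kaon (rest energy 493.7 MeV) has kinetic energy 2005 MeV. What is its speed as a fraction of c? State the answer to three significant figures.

0.980c

γ = 1 + K/(mc²) = 1 + 2005/493.7 = 5.0612.
β = √(1 − 1/γ²) = √(1 − 0.0390385) = √0.9609615 = 0.980.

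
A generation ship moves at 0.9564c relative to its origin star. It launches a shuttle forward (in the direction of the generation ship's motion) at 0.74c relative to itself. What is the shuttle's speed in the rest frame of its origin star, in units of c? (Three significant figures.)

0.993c

In units of c, u = (u' + v)/(1 + u'v) with u' = 0.74 and v = 0.9564.
Numerator: 0.74 + 0.9564 = 1.6964. Denominator: 1 + (0.74)(0.9564) = 1.707736.
u = 1.6964/1.707736 = 0.99336, so the speed is 0.993c.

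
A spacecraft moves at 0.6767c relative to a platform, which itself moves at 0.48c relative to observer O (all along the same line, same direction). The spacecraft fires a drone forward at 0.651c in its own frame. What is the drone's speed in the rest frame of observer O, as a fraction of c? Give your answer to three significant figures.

Compose velocities in two stages. Stage 1 (into S'): u₁ = (0.651+0.6767)/(1+0.651×0.6767) = 0.92167.
Stage 2 (into S): u = (0.92167+0.48)/(1+0.92167×0.48) = 0.97176, so the speed is 0.972c.

0.972c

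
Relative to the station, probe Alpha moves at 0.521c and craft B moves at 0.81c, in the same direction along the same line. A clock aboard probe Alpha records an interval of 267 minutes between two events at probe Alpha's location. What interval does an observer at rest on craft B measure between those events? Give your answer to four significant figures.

308.3 minutes

Transform probe Alpha's velocity into craft B's frame: (0.521 − 0.81)/(1 − 0.521·0.81) = −0.289/0.57799, so the relative speed is 0.50001c.
At |u| = 0.50001c, γ = (1 − 0.25001)^(−1/2) = 1.1547.
Probe Alpha's interval is proper; time dilation gives Δt_B = γΔτ = 1.1547 × 267 minutes = 308.3 minutes.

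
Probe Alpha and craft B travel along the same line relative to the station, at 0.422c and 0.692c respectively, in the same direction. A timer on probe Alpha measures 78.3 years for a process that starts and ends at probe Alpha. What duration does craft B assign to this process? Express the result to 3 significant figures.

84.7 years

The velocity of probe Alpha relative to craft B is (0.422 − 0.692)c / (1 − 0.422×0.692) = −0.38137c; relative speed 0.38137c.
At |u| = 0.38137c, γ = (1 − 0.145443)^(−1/2) = 1.0818.
The clock on probe Alpha records proper time, so craft B measures Δt = γΔτ = 1.0818 × 78.3 = 84.7 years.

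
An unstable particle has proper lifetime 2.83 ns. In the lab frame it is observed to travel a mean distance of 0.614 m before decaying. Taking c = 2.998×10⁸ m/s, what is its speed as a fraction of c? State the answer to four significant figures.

Let x = d/(cτ) = 0.6140 m / (2.998×10⁸ m/s × 2.830×10^-9 s) = 0.72369. Since d = βγcτ, x = βγ = β/√(1−β²).
Solving: β² = x²/(1+x²) = 0.523727/1.523727 = 0.343714, so β = 0.5863.

0.5863c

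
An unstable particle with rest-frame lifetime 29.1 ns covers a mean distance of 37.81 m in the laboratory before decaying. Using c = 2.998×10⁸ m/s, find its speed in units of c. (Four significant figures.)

Lab distance = (lab lifetime)·v = γτ·βc, so βγ = d/(cτ) = 37.81/(2.998×10⁸ × 2.910×10^-8) = 4.3339.
With βγ = 4.3339: γ² = 1 + (βγ)² = 19.7827, and β = (βγ)/γ = 4.3339/4.44777 = 0.9744.

0.9744c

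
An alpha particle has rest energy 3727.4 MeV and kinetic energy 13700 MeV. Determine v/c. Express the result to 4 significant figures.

K = (γ−1)mc², so γ = 1 + 13700/3727.4 = 4.6755.
Then v/c = √(1 − γ⁻²) = √(1 − 0.045745) = √0.954255 = 0.9769.

0.9769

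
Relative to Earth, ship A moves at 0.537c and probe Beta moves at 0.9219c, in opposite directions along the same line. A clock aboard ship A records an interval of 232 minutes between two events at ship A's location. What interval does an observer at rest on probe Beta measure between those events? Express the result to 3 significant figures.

Speed of ship A in probe Beta's frame: u = (v_A + v_B)/(1 + v_A v_B/c²) = (0.537 + 0.9219)/(1 + 0.537×0.9219) = 1.4589/1.4950603 = 0.97581; |u| = 0.97581c.
At |u| = 0.97581c, γ = (1 − 0.952205)^(−1/2) = 4.5741.
Ship A's interval is proper; time dilation gives Δt_B = γΔτ = 4.5741 × 232 minutes = 1060 minutes.

1060 minutes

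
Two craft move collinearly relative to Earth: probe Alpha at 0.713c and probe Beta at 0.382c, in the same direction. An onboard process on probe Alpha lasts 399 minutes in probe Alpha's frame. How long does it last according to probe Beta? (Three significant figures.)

The velocity of probe Alpha relative to probe Beta is (0.713 − 0.382)c / (1 − 0.713×0.382) = 0.4549c; relative speed 0.4549c.
γ for this relative speed: γ = 1/√(1 − 0.206934) = 1.1229.
Probe Alpha's interval is proper; time dilation gives Δt_B = γΔτ = 1.1229 × 399 minutes = 448 minutes.

448 minutes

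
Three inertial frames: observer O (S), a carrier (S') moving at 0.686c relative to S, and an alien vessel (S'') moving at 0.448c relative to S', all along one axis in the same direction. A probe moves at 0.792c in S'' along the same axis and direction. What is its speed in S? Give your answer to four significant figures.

0.9837c

Apply u = (u'+v)/(1+u'v) twice. Probe in the carrier frame: (0.792+0.448)/(1+0.792·0.448) = 1.24/1.354816 = 0.91525c.
That velocity, transformed to the rest frame of observer O: (0.91525+0.686)/(1+0.91525·0.686) = 1.60125/1.6278615 = 0.98365c.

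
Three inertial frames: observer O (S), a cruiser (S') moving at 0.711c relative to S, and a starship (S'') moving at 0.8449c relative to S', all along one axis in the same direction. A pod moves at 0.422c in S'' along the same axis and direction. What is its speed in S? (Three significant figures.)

0.989c

Apply u = (u'+v)/(1+u'v) twice. Pod in the cruiser frame: (0.422+0.8449)/(1+0.422·0.8449) = 1.2669/1.3565478 = 0.93391c.
That velocity, transformed to the rest frame of observer O: (0.93391+0.711)/(1+0.93391·0.711) = 1.64491/1.66401001 = 0.98852c.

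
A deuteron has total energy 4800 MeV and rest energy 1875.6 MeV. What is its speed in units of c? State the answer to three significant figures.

0.920c

γ = E/(mc²) = 4800/1875.6 = 2.5592.
β = √(1 − 1/γ²) = √(1 − 0.152683) = √0.847317 = 0.920.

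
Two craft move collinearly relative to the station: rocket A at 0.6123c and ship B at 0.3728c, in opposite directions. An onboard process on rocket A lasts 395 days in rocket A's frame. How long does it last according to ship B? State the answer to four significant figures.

The velocity of rocket A relative to ship B is (0.6123 + 0.3728)c / (1 + 0.6123×0.3728) = 0.80203c; relative speed 0.80203c.
At |u| = 0.80203c, γ = (1 − 0.643252)^(−1/2) = 1.6742.
Rocket A's interval is proper; time dilation gives Δt_B = γΔτ = 1.6742 × 395 days = 661.3 days.

661.3 days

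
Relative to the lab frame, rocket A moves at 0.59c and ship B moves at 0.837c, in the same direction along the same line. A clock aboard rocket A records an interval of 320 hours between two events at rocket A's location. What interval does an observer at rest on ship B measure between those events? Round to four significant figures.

Transform rocket A's velocity into ship B's frame: (0.59 − 0.837)/(1 − 0.59·0.837) = −0.247/0.50617, so the relative speed is 0.48798c.
γ for this relative speed: γ = 1/√(1 − 0.238124) = 1.1457.
The clock on rocket A records proper time, so ship B measures Δt = γΔτ = 1.1457 × 320 = 366.6 hours.

366.6 hours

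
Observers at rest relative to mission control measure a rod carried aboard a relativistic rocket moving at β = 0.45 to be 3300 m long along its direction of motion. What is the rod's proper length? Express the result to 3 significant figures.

γ = 1/√(1 − β²) = 1/√(1 − 0.2025) = 1/√0.7975 = 1/0.893029 = 1.1198.
Proper length: L₀ = γ·L = 1.1198 × 3300 = 3700 m.

3700 m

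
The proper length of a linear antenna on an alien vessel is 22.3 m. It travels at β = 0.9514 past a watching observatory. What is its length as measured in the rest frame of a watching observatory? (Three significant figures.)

6.87 m

Lorentz factor: γ = (1 − 0.90516196)^(−1/2) = 3.2472.
Along the direction of motion the measured length is L₀/γ = 22.3/3.2472 = 6.87 m.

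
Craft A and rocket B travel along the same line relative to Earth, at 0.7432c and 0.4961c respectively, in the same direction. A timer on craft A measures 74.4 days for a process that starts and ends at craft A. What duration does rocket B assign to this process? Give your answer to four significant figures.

80.85 days

The velocity of craft A relative to rocket B is (0.7432 − 0.4961)c / (1 − 0.7432×0.4961) = 0.39142c; relative speed 0.39142c.
At |u| = 0.39142c, γ = (1 − 0.15321)^(−1/2) = 1.0867.
The clock on craft A records proper time, so rocket B measures Δt = γΔτ = 1.0867 × 74.4 = 80.85 days.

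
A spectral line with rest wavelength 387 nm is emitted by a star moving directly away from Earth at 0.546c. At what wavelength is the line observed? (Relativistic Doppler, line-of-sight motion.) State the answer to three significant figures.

Relativistic Doppler for wavelength: λ_obs = λ_src · √((1+β)/(1−β)).
With β = 0.546: factor = √(1.546/0.454) = 1.8453.
λ_obs = 387 × 1.8453 = 714 nm.

714 nm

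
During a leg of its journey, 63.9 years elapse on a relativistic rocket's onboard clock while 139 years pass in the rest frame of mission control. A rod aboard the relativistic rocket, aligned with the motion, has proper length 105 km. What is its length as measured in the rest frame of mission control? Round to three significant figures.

48.3 km

γ = Δt/Δτ = 139/63.9 = 2.17527.
The rod contracts by the same γ: 105 km / 2.17527 = 48.3 km.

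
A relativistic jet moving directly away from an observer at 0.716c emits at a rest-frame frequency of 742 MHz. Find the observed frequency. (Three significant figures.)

302 MHz

Relativistic Doppler (source moving away): f_obs = f_src · √((1−β)/(1+β)).
With β = 0.716: factor = √(0.284/1.716) = 0.40682.
f_obs = 742 × 0.40682 = 302 MHz.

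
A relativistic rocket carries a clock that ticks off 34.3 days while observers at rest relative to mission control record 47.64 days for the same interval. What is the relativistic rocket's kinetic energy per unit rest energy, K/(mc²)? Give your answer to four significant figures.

0.3889

γ = Δt/Δτ = 47.64/34.3 = 1.38892.
K/(mc²) = γ − 1 = 1.38892 − 1 = 0.3889.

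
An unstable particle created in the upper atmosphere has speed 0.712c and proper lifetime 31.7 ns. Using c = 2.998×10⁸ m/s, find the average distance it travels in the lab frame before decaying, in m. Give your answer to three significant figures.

With β = 0.712, γ = 1/√(1 − 0.712²) = 1/√0.493056 = 1.4241.
Lab-frame lifetime: Δt = γτ = 1.4241 × 31.7 ns = 45.144 ns.
Distance: d = vΔt = 0.712 × 2.998×10⁸ m/s × 4.5144×10^-8 s = 9.64 m.

9.64 m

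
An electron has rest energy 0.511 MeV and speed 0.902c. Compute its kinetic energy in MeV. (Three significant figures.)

0.673 MeV

γ = 1/√(1 − β²) = 1/√(1 − 0.813604) = 1/√0.186396 = 2.3162.
Kinetic energy: K = (γ − 1)mc² = (2.3162 − 1) × 0.511 MeV = 1.3162 × 0.511 = 0.673 MeV.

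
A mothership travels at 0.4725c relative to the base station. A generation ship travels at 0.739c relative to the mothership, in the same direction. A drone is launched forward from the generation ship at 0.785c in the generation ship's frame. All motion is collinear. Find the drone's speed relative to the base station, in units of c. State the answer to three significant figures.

0.987c

Apply u = (u'+v)/(1+u'v) twice. Drone in the mothership frame: (0.785+0.739)/(1+0.785·0.739) = 1.524/1.580115 = 0.96449c.
That velocity, transformed to the rest frame of the base station: (0.96449+0.4725)/(1+0.96449·0.4725) = 1.43699/1.455721525 = 0.98713c.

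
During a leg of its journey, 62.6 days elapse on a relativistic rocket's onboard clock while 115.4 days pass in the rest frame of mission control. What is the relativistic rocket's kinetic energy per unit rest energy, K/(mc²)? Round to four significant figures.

From Δt = γΔτ: γ = 115.4/62.6 = 1.84345.
K/(mc²) = γ − 1 = 1.84345 − 1 = 0.8435.

0.8435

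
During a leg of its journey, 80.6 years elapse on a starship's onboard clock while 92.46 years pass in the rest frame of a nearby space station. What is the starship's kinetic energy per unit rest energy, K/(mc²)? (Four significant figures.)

From Δt = γΔτ: γ = 92.46/80.6 = 1.14715.
K/(mc²) = γ − 1 = 1.14715 − 1 = 0.1471.

0.1471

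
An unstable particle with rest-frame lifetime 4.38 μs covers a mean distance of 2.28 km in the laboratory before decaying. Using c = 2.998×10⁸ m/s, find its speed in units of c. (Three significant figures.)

0.867c

d = βγcτ ⇒ βγ = d/(cτ) = 2280 m / (1313.124 m) = 1.7363.
β = (βγ)/√(1+(βγ)²) = 1.7363/√4.01474 = 0.867.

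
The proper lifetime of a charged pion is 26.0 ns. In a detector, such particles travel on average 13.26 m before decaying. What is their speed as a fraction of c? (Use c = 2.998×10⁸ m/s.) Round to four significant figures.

0.8621c

Lab distance = (lab lifetime)·v = γτ·βc, so βγ = d/(cτ) = 13.26/(2.998×10⁸ × 2.600×10^-8) = 1.7011.
With βγ = 1.7011: γ² = 1 + (βγ)² = 3.89374, and β = (βγ)/γ = 1.7011/1.97326 = 0.8621.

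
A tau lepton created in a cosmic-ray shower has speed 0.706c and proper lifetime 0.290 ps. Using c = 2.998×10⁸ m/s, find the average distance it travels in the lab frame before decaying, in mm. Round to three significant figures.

0.0867 mm

γ = 1/√(1 − β²) = 1/√(1 − 0.498436) = 1/√0.501564 = 1/0.708212 = 1.412.
Lab-frame lifetime: Δt = γτ = 1.412 × 0.290 ps = 0.40948 ps.
Distance: d = vΔt = 0.706 × 2.998×10⁸ m/s × 4.0948×10^-13 s = 8.67×10^-5 m = 0.0867 mm.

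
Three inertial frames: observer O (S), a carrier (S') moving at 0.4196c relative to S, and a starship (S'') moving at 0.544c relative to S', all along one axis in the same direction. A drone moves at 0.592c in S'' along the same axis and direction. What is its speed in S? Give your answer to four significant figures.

First combine the drone and starship (S''→S'): u₁ = (0.592 + 0.544)/(1 + 0.592×0.544) = 1.136/1.322048 = 0.85927.
Then combine with the carrier (S'→S): u = (0.85927 + 0.4196)/(1 + 0.85927×0.4196) = 1.27887/1.360549692 = 0.93997.

0.9400c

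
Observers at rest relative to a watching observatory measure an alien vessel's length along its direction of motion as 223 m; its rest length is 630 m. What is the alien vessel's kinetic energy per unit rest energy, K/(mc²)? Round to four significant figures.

γ = L₀/L = 630/223 = 2.82511.
Since K = (γ−1)mc², K/(mc²) = 2.82511 − 1 = 1.825.

1.825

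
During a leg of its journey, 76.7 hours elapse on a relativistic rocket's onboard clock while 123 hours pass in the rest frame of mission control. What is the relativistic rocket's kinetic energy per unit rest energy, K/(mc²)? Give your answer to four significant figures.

0.6037

γ = Δt/Δτ = 123/76.7 = 1.60365.
Since K = (γ−1)mc², K/(mc²) = 1.60365 − 1 = 0.6037.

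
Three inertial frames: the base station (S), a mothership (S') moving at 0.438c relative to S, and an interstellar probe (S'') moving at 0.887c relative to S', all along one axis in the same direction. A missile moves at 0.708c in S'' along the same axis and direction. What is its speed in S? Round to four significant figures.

Compose velocities in two stages. Stage 1 (into S'): u₁ = (0.708+0.887)/(1+0.708×0.887) = 0.97973.
Stage 2 (into S): u = (0.97973+0.438)/(1+0.97973×0.438) = 0.99203, so the speed is 0.9920c.

0.9920c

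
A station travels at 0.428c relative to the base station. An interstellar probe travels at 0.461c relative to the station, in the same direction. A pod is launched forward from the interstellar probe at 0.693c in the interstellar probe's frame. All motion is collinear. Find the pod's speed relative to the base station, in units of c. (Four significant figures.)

First combine the pod and interstellar probe (S''→S'): u₁ = (0.693 + 0.461)/(1 + 0.693×0.461) = 1.154/1.319473 = 0.87459.
Then combine with the station (S'→S): u = (0.87459 + 0.428)/(1 + 0.87459×0.428) = 1.30259/1.37432452 = 0.9478.

0.9478c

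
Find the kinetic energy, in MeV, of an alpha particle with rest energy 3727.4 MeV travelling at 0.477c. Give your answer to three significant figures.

γ = 1/√(1 − β²) = 1/√(1 − 0.227529) = 1/√0.772471 = 1/0.878903 = 1.13778.
Kinetic energy: K = (γ − 1)mc² = (1.13778 − 1) × 3727.4 MeV = 0.13778 × 3727.4 = 514 MeV.

514 MeV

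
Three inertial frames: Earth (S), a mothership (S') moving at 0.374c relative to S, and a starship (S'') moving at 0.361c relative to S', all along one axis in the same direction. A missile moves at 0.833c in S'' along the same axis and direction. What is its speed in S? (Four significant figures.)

Apply u = (u'+v)/(1+u'v) twice. Missile in the mothership frame: (0.833+0.361)/(1+0.833·0.361) = 1.194/1.300713 = 0.91796c.
That velocity, transformed to the rest frame of Earth: (0.91796+0.374)/(1+0.91796·0.374) = 1.29196/1.34331704 = 0.96177c.

0.9618c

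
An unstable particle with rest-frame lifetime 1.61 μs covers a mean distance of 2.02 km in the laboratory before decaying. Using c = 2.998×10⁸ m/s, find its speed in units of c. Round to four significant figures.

0.9726c

Let x = d/(cτ) = 2020 m / (2.998×10⁸ m/s × 1.610×10^-6 s) = 4.185. Since d = βγcτ, x = βγ = β/√(1−β²).
Solving: β² = x²/(1+x²) = 17.5142/18.5142 = 0.945987, so β = 0.9726.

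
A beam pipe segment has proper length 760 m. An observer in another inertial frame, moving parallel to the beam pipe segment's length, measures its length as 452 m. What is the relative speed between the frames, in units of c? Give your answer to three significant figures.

Length contraction gives γ = L₀/L = 760/452 = 1.6814.
β = √(1 − 1/γ²) = √0.646281 = 0.804.

0.804c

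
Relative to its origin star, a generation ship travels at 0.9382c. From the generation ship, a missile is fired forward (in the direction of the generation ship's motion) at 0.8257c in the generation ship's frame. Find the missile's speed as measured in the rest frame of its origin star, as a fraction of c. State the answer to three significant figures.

In units of c, u = (u' + v)/(1 + u'v) with u' = 0.8257 and v = 0.9382.
Numerator: 0.8257 + 0.9382 = 1.7639. Denominator: 1 + (0.8257)(0.9382) = 1.77467174.
u = 1.7639/1.77467174 = 0.99393, so the speed is 0.994c.

0.994c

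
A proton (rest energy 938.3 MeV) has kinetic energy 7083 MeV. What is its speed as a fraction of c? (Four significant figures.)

0.9931c

K = (γ−1)mc², so γ = 1 + 7083/938.3 = 8.5488.
Then v/c = √(1 − γ⁻²) = √(1 − 0.0136833) = √0.9863167 = 0.9931.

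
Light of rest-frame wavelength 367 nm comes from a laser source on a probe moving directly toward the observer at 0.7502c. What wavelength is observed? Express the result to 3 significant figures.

139 nm

Relativistic Doppler for wavelength: λ_obs = λ_src · √((1−β)/(1+β)).
With β = 0.7502: factor = √(0.2498/1.7502) = 0.37779.
λ_obs = 367 × 0.37779 = 139 nm.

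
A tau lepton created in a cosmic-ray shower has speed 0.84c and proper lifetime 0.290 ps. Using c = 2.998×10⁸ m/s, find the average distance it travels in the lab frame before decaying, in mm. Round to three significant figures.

0.135 mm

γ = 1/√(1 − β²) = 1/√(1 − 0.7056) = 1/√0.2944 = 1/0.542586 = 1.843.
Lab-frame lifetime: Δt = γτ = 1.843 × 0.290 ps = 0.53447 ps.
Distance: d = vΔt = 0.84 × 2.998×10⁸ m/s × 5.3447×10^-13 s = 1.35×10^-4 m = 0.135 mm.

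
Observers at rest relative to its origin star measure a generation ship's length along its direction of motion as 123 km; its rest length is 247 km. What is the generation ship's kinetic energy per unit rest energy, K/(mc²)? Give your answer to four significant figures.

1.008

Length contraction gives γ = L₀/L = 247/123 = 2.00813.
K/(mc²) = γ − 1 = 2.00813 − 1 = 1.008.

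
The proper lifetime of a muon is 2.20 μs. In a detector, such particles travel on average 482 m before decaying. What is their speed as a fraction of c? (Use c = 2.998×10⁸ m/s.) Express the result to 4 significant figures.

Let x = d/(cτ) = 482.0 m / (2.998×10⁸ m/s × 2.200×10^-6 s) = 0.73079. Since d = βγcτ, x = βγ = β/√(1−β²).
Solving: β² = x²/(1+x²) = 0.534054/1.534054 = 0.348132, so β = 0.5900.

0.5900c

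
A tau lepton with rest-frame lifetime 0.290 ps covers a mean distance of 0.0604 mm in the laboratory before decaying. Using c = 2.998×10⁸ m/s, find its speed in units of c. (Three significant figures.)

0.571c

Let x = d/(cτ) = 6.040×10^-5 m / (2.998×10⁸ m/s × 2.900×10^-13 s) = 0.69472. Since d = βγcτ, x = βγ = β/√(1−β²).
Solving: β² = x²/(1+x²) = 0.482636/1.482636 = 0.325526, so β = 0.571.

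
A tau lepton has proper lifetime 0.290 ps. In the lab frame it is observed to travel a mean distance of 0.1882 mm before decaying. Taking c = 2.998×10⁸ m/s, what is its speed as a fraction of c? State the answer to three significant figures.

0.908c

d = βγcτ ⇒ βγ = d/(cτ) = 1.882×10^-4 m / (8.6942×10^-5 m) = 2.1647.
β = (βγ)/√(1+(βγ)²) = 2.1647/√5.68593 = 0.908.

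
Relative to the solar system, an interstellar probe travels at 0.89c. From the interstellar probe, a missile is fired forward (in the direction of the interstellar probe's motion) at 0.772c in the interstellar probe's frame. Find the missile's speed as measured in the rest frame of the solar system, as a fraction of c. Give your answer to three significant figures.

Relativistic velocity addition: u = (u' + v)/(1 + u'v/c²), with u' = 0.772c and v = 0.89c.
Numerator: 0.772 + 0.89 = 1.662. Denominator: 1 + (0.772)(0.89) = 1.68708.
u = 1.662/1.68708 = 0.98513, so the speed is 0.985c.

0.985c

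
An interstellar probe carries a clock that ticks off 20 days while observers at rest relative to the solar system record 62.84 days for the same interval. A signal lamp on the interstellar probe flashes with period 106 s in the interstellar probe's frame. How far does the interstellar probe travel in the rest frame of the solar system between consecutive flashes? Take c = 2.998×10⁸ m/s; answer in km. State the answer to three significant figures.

9.47×10^7 km

The time-dilation ratio gives γ = 62.84/20 = 3.142.
β = √(1 − 1/γ²) = 0.948. Lab-frame period = γτ = 3.142×106 s = 333.05 s. Distance = βc × γτ = 0.948 × 2.998×10⁸ m/s × 333.05 s = 9.4656×10^10 m = 9.47×10^7 km.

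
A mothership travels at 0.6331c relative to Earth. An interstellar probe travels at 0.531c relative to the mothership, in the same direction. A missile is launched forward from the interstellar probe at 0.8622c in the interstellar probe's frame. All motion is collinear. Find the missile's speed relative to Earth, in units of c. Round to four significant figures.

0.9899c

First combine the missile and interstellar probe (S''→S'): u₁ = (0.8622 + 0.531)/(1 + 0.8622×0.531) = 1.3932/1.4578282 = 0.95567.
Then combine with the mothership (S'→S): u = (0.95567 + 0.6331)/(1 + 0.95567×0.6331) = 1.58877/1.605034677 = 0.98987.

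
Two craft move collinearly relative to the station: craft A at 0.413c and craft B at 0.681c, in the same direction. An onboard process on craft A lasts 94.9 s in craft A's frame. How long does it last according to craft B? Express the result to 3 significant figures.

102 s

The velocity of craft A relative to craft B is (0.413 − 0.681)c / (1 − 0.413×0.681) = −0.37287c; relative speed 0.37287c.
γ for this relative speed: γ = 1/√(1 − 0.139032) = 1.0777.
The clock on craft A records proper time, so craft B measures Δt = γΔτ = 1.0777 × 94.9 = 102 s.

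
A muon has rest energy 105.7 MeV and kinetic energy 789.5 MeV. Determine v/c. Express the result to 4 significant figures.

0.9930

γ = 1 + K/(mc²) = 1 + 789.5/105.7 = 8.4693.
β = √(1 − 1/γ²) = √(1 − 0.0139414) = √0.9860586 = 0.9930.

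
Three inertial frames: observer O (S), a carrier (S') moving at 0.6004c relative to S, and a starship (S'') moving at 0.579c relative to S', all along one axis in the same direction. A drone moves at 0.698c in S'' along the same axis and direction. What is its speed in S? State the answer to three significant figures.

0.977c

Compose velocities in two stages. Stage 1 (into S'): u₁ = (0.698+0.579)/(1+0.698×0.579) = 0.90945.
Stage 2 (into S): u = (0.90945+0.6004)/(1+0.90945×0.6004) = 0.9766, so the speed is 0.977c.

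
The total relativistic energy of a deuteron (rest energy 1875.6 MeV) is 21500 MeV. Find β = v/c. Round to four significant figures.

Total energy E = γmc² gives γ = 21500/1875.6 = 11.463.
Hence β = √(1 − 1/γ²) = √(1 − 0.00761033) = √0.99238967 = 0.9962.

0.9962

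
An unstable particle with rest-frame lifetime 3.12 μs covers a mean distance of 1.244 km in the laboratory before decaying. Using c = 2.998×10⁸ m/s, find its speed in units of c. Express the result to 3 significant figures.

Let x = d/(cτ) = 1244 m / (2.998×10⁸ m/s × 3.120×10^-6 s) = 1.3299. Since d = βγcτ, x = βγ = β/√(1−β²).
Solving: β² = x²/(1+x²) = 1.76863/2.76863 = 0.638811, so β = 0.799.

0.799c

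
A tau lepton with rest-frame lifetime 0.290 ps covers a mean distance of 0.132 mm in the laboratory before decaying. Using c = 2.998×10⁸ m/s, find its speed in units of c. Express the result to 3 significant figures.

Lab distance = (lab lifetime)·v = γτ·βc, so βγ = d/(cτ) = 1.320×10^-4/(2.998×10⁸ × 2.900×10^-13) = 1.5183.
With βγ = 1.5183: γ² = 1 + (βγ)² = 3.30523, and β = (βγ)/γ = 1.5183/1.81803 = 0.835.

0.835c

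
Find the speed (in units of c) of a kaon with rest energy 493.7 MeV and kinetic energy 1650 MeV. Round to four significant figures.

γ = 1 + K/(mc²) = 1 + 1650/493.7 = 4.3421.
β = √(1 − 1/γ²) = √(1 − 0.0530396) = √0.9469604 = 0.9731.

0.9731c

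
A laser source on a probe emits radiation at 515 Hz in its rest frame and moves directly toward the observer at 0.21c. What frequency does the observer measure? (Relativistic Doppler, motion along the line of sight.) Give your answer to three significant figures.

637 Hz

Relativistic Doppler (source moving toward): f_obs = f_src · √((1+β)/(1−β)).
With β = 0.21: factor = √(1.21/0.79) = 1.2376.
f_obs = 515 × 1.2376 = 637 Hz.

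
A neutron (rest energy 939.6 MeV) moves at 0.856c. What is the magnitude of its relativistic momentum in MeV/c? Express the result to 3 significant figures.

1560 MeV/c

γ = 1/√(1 − β²) = 1/√(1 − 0.732736) = 1/√0.267264 = 1/0.516976 = 1.9343.
Momentum: p = γβ·mc = 1.9343 × 0.856 × 939.6 MeV/c = 1560 MeV/c.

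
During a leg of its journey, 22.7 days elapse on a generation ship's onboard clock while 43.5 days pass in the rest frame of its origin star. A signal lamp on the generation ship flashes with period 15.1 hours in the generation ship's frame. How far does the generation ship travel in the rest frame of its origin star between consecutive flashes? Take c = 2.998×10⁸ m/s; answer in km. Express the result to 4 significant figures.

γ = Δt/Δτ = 43.5/22.7 = 1.9163.
β = √(1 − 1/γ²) = 0.85304. Lab-frame period = γτ = 1.9163×15.1 hours = 28.936 hours. Distance = βc × γτ = 0.85304 × 2.998×10⁸ m/s × 104169.6 s = 2.6640×10^13 m = 2.664×10^10 km.

2.664×10^10 km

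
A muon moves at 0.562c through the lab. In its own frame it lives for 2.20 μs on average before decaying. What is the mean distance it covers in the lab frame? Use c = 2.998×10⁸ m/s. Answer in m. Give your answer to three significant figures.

Lorentz factor: γ = (1 − 0.315844)^(−1/2) = 1.209.
Lab-frame lifetime: Δt = γτ = 1.209 × 2.20 μs = 2.6598 μs.
Distance: d = vΔt = 0.562 × 2.998×10⁸ m/s × 2.6598×10^-6 s = 448 m.

448 m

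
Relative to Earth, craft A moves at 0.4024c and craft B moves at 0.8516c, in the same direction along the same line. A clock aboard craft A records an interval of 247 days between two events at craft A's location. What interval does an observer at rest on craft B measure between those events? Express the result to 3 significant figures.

338 days

Speed of craft A in craft B's frame: u = (v_A − v_B)/(1 − v_A v_B/c²) = (0.4024 − 0.8516)/(1 − 0.4024×0.8516) = −0.4492/0.65731616 = −0.68338; |u| = 0.68338c.
γ for this relative speed: γ = 1/√(1 − 0.467008) = 1.3697.
Craft A's interval is proper; time dilation gives Δt_B = γΔτ = 1.3697 × 247 days = 338 days.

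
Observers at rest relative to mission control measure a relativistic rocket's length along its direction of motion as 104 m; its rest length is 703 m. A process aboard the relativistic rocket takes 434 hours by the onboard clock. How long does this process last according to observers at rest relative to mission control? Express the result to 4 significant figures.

Length contraction gives γ = L₀/L = 703/104 = 6.75962.
The same γ dilates the second interval: 6.75962 × 434 hours = 2934 hours.

2934 hours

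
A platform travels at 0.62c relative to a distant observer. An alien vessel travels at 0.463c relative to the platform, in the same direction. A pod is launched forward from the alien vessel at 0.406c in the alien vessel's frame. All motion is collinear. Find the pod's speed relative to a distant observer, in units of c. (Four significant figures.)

0.9298c

Apply u = (u'+v)/(1+u'v) twice. Pod in the platform frame: (0.406+0.463)/(1+0.406·0.463) = 0.869/1.187978 = 0.7315c.
That velocity, transformed to the rest frame of a distant observer: (0.7315+0.62)/(1+0.7315·0.62) = 1.3515/1.45353 = 0.92981c.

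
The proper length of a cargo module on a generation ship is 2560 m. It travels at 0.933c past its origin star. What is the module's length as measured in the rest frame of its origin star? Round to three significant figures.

921 m

With β = 0.933, γ = 1/√(1 − 0.933²) = 1/√0.129511 = 2.7787.
Length contraction: L = L₀/γ = 2560/2.7787 = 921 m.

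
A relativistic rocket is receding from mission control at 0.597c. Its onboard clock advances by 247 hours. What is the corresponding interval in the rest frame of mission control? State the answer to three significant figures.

308 hours

Lorentz factor: γ = (1 − 0.356409)^(−1/2) = 1.2465.
Time dilation: Δt = γ·Δτ = 1.2465 × 247 = 308 hours.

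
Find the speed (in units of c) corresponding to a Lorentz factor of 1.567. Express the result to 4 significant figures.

β = √(1 − 1/γ²) = √(1 − 1/2.455489) = √0.592749 = 0.7699.

0.7699c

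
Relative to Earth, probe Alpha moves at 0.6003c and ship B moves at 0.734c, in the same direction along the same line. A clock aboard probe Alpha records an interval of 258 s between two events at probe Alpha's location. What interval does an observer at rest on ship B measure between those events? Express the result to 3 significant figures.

Speed of probe Alpha in ship B's frame: u = (v_A − v_B)/(1 − v_A v_B/c²) = (0.6003 − 0.734)/(1 − 0.6003×0.734) = −0.1337/0.5593798 = −0.23901; |u| = 0.23901c.
γ for this relative speed: γ = 1/√(1 − 0.0571258) = 1.0298.
The clock on probe Alpha records proper time, so ship B measures Δt = γΔτ = 1.0298 × 258 = 266 s.

266 s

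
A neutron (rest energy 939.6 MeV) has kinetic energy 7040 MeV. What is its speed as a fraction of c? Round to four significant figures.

K = (γ−1)mc², so γ = 1 + 7040/939.6 = 8.4926.
Then v/c = √(1 − γ⁻²) = √(1 − 0.013865) = √0.986135 = 0.9930.

0.9930c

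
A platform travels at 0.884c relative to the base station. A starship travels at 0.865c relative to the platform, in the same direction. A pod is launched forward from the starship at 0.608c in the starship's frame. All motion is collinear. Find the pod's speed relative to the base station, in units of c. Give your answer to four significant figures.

Apply u = (u'+v)/(1+u'v) twice. Pod in the platform frame: (0.608+0.865)/(1+0.608·0.865) = 1.473/1.52592 = 0.96532c.
That velocity, transformed to the rest frame of the base station: (0.96532+0.884)/(1+0.96532·0.884) = 1.84932/1.85334288 = 0.99783c.

0.9978c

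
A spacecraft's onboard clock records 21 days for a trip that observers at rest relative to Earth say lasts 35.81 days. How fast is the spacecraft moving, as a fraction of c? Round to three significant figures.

0.810c

γ = Δt/Δτ = 35.81/21 = 1.7052.
β = √(1 − 1/γ²) = √(1 − 0.343914) = √0.656086 = 0.810.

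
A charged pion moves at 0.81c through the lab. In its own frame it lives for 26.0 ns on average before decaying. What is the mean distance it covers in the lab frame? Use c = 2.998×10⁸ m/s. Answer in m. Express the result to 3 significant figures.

With β = 0.81, γ = 1/√(1 − 0.81²) = 1/√0.3439 = 1.7052.
Lab-frame lifetime: Δt = γτ = 1.7052 × 26.0 ns = 44.335 ns.
Distance: d = vΔt = 0.81 × 2.998×10⁸ m/s × 4.4335×10^-8 s = 10.8 m.

10.8 m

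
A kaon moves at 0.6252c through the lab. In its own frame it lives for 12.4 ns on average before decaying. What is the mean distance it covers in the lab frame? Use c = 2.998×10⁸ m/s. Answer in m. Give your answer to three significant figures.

With β = 0.6252, γ = 1/√(1 − 0.6252²) = 1/√0.60912496 = 1.2813.
Lab-frame lifetime: Δt = γτ = 1.2813 × 12.4 ns = 15.888 ns.
Distance: d = vΔt = 0.6252 × 2.998×10⁸ m/s × 1.5888×10^-8 s = 2.98 m.

2.98 m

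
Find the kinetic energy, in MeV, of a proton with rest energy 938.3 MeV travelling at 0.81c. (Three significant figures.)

662 MeV

Lorentz factor: γ = (1 − 0.6561)^(−1/2) = 1.70523.
Kinetic energy: K = (γ − 1)mc² = (1.70523 − 1) × 938.3 MeV = 0.70523 × 938.3 = 662 MeV.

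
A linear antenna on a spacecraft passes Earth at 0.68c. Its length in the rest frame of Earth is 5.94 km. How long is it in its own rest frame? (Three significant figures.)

8.10 km

Lorentz factor: γ = (1 − 0.4624)^(−1/2) = 1.3639.
Proper length: L₀ = γ·L = 1.3639 × 5.94 = 8.10 km.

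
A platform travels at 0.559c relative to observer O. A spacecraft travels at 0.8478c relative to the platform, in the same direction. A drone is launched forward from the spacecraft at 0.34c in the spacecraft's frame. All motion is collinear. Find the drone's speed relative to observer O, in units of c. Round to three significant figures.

0.977c

First combine the drone and spacecraft (S''→S'): u₁ = (0.34 + 0.8478)/(1 + 0.34×0.8478) = 1.1878/1.288252 = 0.92202.
Then combine with the platform (S'→S): u = (0.92202 + 0.559)/(1 + 0.92202×0.559) = 1.48102/1.51540918 = 0.97731.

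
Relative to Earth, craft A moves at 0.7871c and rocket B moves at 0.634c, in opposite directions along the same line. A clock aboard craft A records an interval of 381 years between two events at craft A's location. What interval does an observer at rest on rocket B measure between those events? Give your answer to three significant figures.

The velocity of craft A relative to rocket B is (0.7871 + 0.634)c / (1 + 0.7871×0.634) = 0.94802c; relative speed 0.94802c.
At |u| = 0.94802c, γ = (1 − 0.898742)^(−1/2) = 3.1426.
Craft A's interval is proper; time dilation gives Δt_B = γΔτ = 3.1426 × 381 years = 1200 years.

1200 years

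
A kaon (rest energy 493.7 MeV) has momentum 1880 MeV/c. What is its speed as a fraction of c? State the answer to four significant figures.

βγ = pc/(mc²) = 1880/493.7 = 3.808.
Since γ² = 1 + (βγ)² = 15.5009, γ = √15.5009 = 3.93712, and β = (βγ)/γ = 3.808/3.93712 = 0.9672.

0.9672c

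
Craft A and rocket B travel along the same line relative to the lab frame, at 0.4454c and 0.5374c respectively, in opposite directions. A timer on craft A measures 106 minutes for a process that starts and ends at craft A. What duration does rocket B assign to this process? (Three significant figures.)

The velocity of craft A relative to rocket B is (0.4454 + 0.5374)c / (1 + 0.4454×0.5374) = 0.79299c; relative speed 0.79299c.
γ for this relative speed: γ = 1/√(1 − 0.628833) = 1.6414.
Craft A's interval is proper; time dilation gives Δt_B = γΔτ = 1.6414 × 106 minutes = 174 minutes.

174 minutes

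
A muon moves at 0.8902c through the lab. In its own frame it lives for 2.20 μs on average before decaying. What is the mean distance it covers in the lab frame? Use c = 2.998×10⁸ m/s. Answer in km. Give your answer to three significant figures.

γ = 1/√(1 − β²) = 1/√(1 − 0.79245604) = 1/√0.20754396 = 1/0.45557 = 2.1951.
Lab-frame lifetime: Δt = γτ = 2.1951 × 2.20 μs = 4.8292 μs.
Distance: d = vΔt = 0.8902 × 2.998×10⁸ m/s × 4.8292×10^-6 s = 1290 m = 1.29 km.

1.29 km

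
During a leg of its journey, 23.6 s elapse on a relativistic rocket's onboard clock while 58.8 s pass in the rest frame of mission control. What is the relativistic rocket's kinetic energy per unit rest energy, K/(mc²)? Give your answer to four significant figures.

γ = Δt/Δτ = 58.8/23.6 = 2.49153.
K/(mc²) = γ − 1 = 2.49153 − 1 = 1.492.

1.492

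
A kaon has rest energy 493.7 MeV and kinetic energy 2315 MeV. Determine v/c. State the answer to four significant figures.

0.9844

K = (γ−1)mc², so γ = 1 + 2315/493.7 = 5.6891.
Then v/c = √(1 − γ⁻²) = √(1 − 0.0308968) = √0.9691032 = 0.9844.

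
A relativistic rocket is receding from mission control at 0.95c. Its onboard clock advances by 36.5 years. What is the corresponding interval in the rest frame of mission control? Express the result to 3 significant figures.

γ = 1/√(1 − β²) = 1/√(1 − 0.9025) = 1/√0.0975 = 1/0.31225 = 3.2026.
The onboard clock measures proper time, so the interval in the rest frame of mission control is dilated: Δt = γ·Δτ = 3.2026 × 36.5 years = 117 years.

117 years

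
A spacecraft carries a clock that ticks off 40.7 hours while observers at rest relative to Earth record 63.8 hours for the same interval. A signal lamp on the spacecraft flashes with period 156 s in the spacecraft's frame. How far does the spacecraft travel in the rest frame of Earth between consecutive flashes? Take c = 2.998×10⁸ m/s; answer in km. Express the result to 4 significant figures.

5.646×10^7 km

γ = Δt/Δτ = 63.8/40.7 = 1.56757.
β = √(1 − 1/γ²) = 0.77009. Lab-frame period = γτ = 1.56757×156 s = 244.54 s. Distance = βc × γτ = 0.77009 × 2.998×10⁸ m/s × 244.54 s = 5.6458×10^10 m = 5.646×10^7 km.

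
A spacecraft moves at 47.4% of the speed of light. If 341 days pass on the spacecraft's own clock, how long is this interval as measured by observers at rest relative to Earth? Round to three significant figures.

387 days

γ = 1/√(1 − β²) = 1/√(1 − 0.224676) = 1/√0.775324 = 1/0.880525 = 1.1357.
Time dilation: Δt = γ·Δτ = 1.1357 × 341 = 387 days.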